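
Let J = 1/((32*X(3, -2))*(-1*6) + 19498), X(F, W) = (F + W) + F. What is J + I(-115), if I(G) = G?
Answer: -2153949/18730 ≈ -115.00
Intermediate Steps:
X(F, W) = W + 2*F
J = 1/18730 (J = 1/((32*(-2 + 2*3))*(-1*6) + 19498) = 1/((32*(-2 + 6))*(-6) + 19498) = 1/((32*4)*(-6) + 19498) = 1/(128*(-6) + 19498) = 1/(-768 + 19498) = 1/18730 ≈ 5.3390e-5)
J + I(-115) = 1/18730 - 115 = -2153949/18730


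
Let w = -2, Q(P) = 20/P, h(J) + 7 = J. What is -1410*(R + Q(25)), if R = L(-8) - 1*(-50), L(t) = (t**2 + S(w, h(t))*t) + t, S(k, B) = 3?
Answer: -116748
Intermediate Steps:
h(J) = -7 + J
L(t) = t**2 + 4*t (L(t) = (t**2 + 3*t) + t = t**2 + 4*t)
R = 82 (R = -8*(4 - 8) - 1*(-50) = -8*(-4) + 50 = 32 + 50 = 82)
-1410*(R + Q(25)) = -1410*(82 + 20/25) = -1410*(82 + 20*(1/25)) = -1410*(82 + 4/5) = -1410*414/5 = -116748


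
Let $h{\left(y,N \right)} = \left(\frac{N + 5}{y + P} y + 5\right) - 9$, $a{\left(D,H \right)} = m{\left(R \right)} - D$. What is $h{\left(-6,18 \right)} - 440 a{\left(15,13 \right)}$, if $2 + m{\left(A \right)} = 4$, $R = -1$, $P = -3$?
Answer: $\frac{17194}{3} \approx 5731.3$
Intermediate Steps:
$m{\left(A \right)} = 2$ ($m{\left(A \right)} = -2 + 4 = 2$)
$a{\left(D,H \right)} = 2 - D$
$h{\left(y,N \right)} = -4 + \frac{y \left(5 + N\right)}{-3 + y}$ ($h{\left(y,N \right)} = \left(\frac{N + 5}{y - 3} y + 5\right) - 9 = \left(\frac{5 + N}{-3 + y} y + 5\right) - 9 = \left(\frac{y \left(5 + N\right)}{-3 + y} + 5\right) - 9 = \left(5 + \frac{y \left(5 + N\right)}{-3 + y}\right) - 9 = -4 + \frac{y \left(5 + N\right)}{-3 + y}$)
$h{\left(-6,18 \right)} - 440 a{\left(15,13 \right)} = \frac{12 - 6 + 18 \left(-6\right)}{-3 - 6} - 440 \left(2 - 15\right) = \frac{12 - 6 - 108}{-9} - 440 \left(2 - 15\right) = \left(- \frac{1}{9}\right) \left(-102\right) - -5720 = \frac{34}{3} + 5720 = \frac{17194}{3}$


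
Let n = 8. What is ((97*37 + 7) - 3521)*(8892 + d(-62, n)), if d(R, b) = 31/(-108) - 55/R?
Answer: 744310625/1116 ≈ 6.6695e+5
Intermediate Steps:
d(R, b) = -31/108 - 55/R (d(R, b) = 31*(-1/108) - 55/R = -31/108 - 55/R)
((97*37 + 7) - 3521)*(8892 + d(-62, n)) = ((97*37 + 7) - 3521)*(8892 + (-31/108 - 55/(-62))) = ((3589 + 7) - 3521)*(8892 + (-31/108 - 55*(-1/62))) = (3596 - 3521)*(8892 + (-31/108 + 55/62)) = 75*(8892 + 2009/3348) = 75*(29772425/3348) = 744310625/1116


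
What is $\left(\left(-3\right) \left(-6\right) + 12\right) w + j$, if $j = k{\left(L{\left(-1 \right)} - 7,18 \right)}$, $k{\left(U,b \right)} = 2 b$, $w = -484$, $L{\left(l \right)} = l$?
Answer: $-14484$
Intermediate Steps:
$j = 36$ ($j = 2 \cdot 18 = 36$)
$\left(\left(-3\right) \left(-6\right) + 12\right) w + j = \left(\left(-3\right) \left(-6\right) + 12\right) \left(-484\right) + 36 = \left(18 + 12\right) \left(-484\right) + 36 = 30 \left(-484\right) + 36 = -14520 + 36 = -14484$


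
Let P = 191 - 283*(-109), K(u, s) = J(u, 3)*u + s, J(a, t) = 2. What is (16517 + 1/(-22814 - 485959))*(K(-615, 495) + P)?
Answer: 84882780167640/169591 ≈ 5.0051e+8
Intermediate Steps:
K(u, s) = s + 2*u (K(u, s) = 2*u + s = s + 2*u)
P = 31038 (P = 191 + 30847 = 31038)
(16517 + 1/(-22814 - 485959))*(K(-615, 495) + P) = (16517 + 1/(-22814 - 485959))*((495 + 2*(-615)) + 31038) = (16517 + 1/(-508773))*((495 - 1230) + 31038) = (16517 - 1/508773)*(-735 + 31038) = (8403403640/508773)*30303 = 84882780167640/169591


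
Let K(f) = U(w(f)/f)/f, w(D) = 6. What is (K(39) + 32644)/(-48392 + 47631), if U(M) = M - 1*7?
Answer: -16550419/385827 ≈ -42.896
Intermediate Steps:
U(M) = -7 + M (U(M) = M - 7 = -7 + M)
K(f) = (-7 + 6/f)/f
(K(39) + 32644)/(-48392 + 47631) = ((6 - 7*39)/39² + 32644)/(-48392 + 47631) = ((6 - 273)/1521 + 32644)/(-761) = ((1/1521)*(-267) + 32644)*(-1/761) = (-89/507 + 32644)*(-1/761) = (16550419/507)*(-1/761) = -16550419/385827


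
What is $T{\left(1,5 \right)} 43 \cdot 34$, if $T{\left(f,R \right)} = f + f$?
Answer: $2924$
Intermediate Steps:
$T{\left(f,R \right)} = 2 f$
$T{\left(1,5 \right)} 43 \cdot 34 = 2 \cdot 1 \cdot 43 \cdot 34 = 2 \cdot 43 \cdot 34 = 86 \cdot 34 = 2924$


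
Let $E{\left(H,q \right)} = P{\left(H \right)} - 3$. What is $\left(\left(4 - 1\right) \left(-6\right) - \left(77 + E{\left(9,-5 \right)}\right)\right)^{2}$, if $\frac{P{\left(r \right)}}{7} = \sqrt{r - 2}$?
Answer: $8807 + 1288 \sqrt{7} \approx 12215.0$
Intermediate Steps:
$P{\left(r \right)} = 7 \sqrt{-2 + r}$ ($P{\left(r \right)} = 7 \sqrt{r - 2} = 7 \sqrt{-2 + r}$)
$E{\left(H,q \right)} = -3 + 7 \sqrt{-2 + H}$ ($E{\left(H,q \right)} = 7 \sqrt{-2 + H} - 3 = -3 + 7 \sqrt{-2 + H}$)
$\left(\left(4 - 1\right) \left(-6\right) - \left(77 + E{\left(9,-5 \right)}\right)\right)^{2} = \left(\left(4 - 1\right) \left(-6\right) - \left(74 + 7 \sqrt{-2 + 9}\right)\right)^{2} = \left(3 \left(-6\right) - \left(74 + 7 \sqrt{7}\right)\right)^{2} = \left(-18 - \left(74 + 7 \sqrt{7}\right)\right)^{2} = \left(-92 - 7 \sqrt{7}\right)^{2}$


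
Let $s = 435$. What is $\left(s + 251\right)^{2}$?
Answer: $470596$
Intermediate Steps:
$\left(s + 251\right)^{2} = \left(435 + 251\right)^{2} = 686^{2} = 470596$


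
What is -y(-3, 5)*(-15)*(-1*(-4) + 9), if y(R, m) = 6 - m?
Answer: 195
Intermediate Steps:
-y(-3, 5)*(-15)*(-1*(-4) + 9) = -(6 - 1*5)*(-15)*(-1*(-4) + 9) = -(6 - 5)*(-15)*(4 + 9) = -1*(-15)*13 = -(-15)*13 = -1*(-195) = 195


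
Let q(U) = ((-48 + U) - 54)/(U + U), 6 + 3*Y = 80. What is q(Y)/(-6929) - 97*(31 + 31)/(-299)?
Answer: 118603428/5896579 ≈ 20.114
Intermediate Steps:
Y = 74/3 (Y = -2 + (1/3)*80 = -2 + 80/3 = 74/3 ≈ 24.667)
q(U) = (-102 + U)/(2*U) (q(U) = (-102 + U)/((2*U)) = (-102 + U)*(1/(2*U)) = (-102 + U)/(2*U))
q(Y)/(-6929) - 97*(31 + 31)/(-299) = ((-102 + 74/3)/(2*(74/3)))/(-6929) - 97*(31 + 31)/(-299) = ((1/2)*(3/74)*(-232/3))*(-1/6929) - 97*62*(-1/299) = -58/37*(-1/6929) - 6014*(-1/299) = 58/256373 + 6014/299 = 118603428/5896579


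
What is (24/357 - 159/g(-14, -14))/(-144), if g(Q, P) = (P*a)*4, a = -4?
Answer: 2447/548352 ≈ 0.0044625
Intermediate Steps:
g(Q, P) = -16*P (g(Q, P) = (P*(-4))*4 = -4*P*4 = -16*P)
(24/357 - 159/g(-14, -14))/(-144) = (24/357 - 159/((-16*(-14))))/(-144) = (24*(1/357) - 159/224)*(-1/144) = (8/119 - 159*1/224)*(-1/144) = (8/119 - 159/224)*(-1/144) = -2447/3808*(-1/144) = 2447/548352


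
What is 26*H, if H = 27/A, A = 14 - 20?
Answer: -117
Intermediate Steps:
A = -6
H = -9/2 (H = 27/(-6) = 27*(-⅙) = -9/2 ≈ -4.5000)
26*H = 26*(-9/2) = -117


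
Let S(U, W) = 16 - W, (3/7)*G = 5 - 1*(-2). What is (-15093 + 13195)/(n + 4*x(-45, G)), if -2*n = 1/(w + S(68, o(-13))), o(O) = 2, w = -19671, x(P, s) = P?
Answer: 74617972/7076519 ≈ 10.544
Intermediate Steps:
G = 49/3 (G = 7*(5 - 1*(-2))/3 = 7*(5 + 2)/3 = (7/3)*7 = 49/3 ≈ 16.333)
n = 1/39314 (n = -1/(2*(-19671 + (16 - 1*2))) = -1/(2*(-19671 + (16 - 2))) = -1/(2*(-19671 + 14)) = -½/(-19657) = -½*(-1/19657) = 1/39314 ≈ 2.5436e-5)
(-15093 + 13195)/(n + 4*x(-45, G)) = (-15093 + 13195)/(1/39314 + 4*(-45)) = -1898/(1/39314 - 180) = -1898/(-7076519/39314) = -1898*(-39314/7076519) = 74617972/7076519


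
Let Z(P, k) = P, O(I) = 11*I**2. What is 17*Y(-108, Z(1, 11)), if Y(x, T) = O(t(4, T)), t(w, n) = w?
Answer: 2992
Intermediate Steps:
Y(x, T) = 176 (Y(x, T) = 11*4**2 = 11*16 = 176)
17*Y(-108, Z(1, 11)) = 17*176 = 2992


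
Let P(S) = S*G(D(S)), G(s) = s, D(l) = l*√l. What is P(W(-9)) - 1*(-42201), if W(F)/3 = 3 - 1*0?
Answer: 42444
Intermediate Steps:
W(F) = 9 (W(F) = 3*(3 - 1*0) = 3*(3 + 0) = 3*3 = 9)
D(l) = l^(3/2)
P(S) = S^(5/2) (P(S) = S*S^(3/2) = S^(5/2))
P(W(-9)) - 1*(-42201) = 9^(5/2) - 1*(-42201) = 243 + 42201 = 42444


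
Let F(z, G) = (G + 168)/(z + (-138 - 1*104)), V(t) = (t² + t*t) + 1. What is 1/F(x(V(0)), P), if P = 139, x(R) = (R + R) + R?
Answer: -239/307 ≈ -0.77850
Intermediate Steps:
V(t) = 1 + 2*t² (V(t) = (t² + t²) + 1 = 2*t² + 1 = 1 + 2*t²)
x(R) = 3*R (x(R) = 2*R + R = 3*R)
F(z, G) = (168 + G)/(-242 + z) (F(z, G) = (168 + G)/(z + (-138 - 104)) = (168 + G)/(z - 242) = (168 + G)/(-242 + z))
1/F(x(V(0)), P) = 1/((168 + 139)/(-242 + 3*(1 + 2*0²))) = 1/(307/(-242 + 3*(1 + 2*0))) = 1/(307/(-242 + 3*(1 + 0))) = 1/(307/(-242 + 3*1)) = 1/(307/(-242 + 3)) = 1/(307/(-239)) = 1/(-1/239*307) = 1/(-307/239) = -239/307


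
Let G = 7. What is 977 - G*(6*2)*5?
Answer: 557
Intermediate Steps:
977 - G*(6*2)*5 = 977 - 7*(6*2)*5 = 977 - 7*12*5 = 977 - 84*5 = 977 - 1*420 = 977 - 420 = 557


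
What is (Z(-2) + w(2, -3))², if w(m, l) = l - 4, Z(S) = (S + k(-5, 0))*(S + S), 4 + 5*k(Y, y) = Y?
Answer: 1681/25 ≈ 67.240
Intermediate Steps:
k(Y, y) = -⅘ + Y/5
Z(S) = 2*S*(-9/5 + S) (Z(S) = (S + (-⅘ + (⅕)*(-5)))*(S + S) = (S + (-⅘ - 1))*(2*S) = (S - 9/5)*(2*S) = (-9/5 + S)*(2*S) = 2*S*(-9/5 + S))
w(m, l) = -4 + l
(Z(-2) + w(2, -3))² = ((⅖)*(-2)*(-9 + 5*(-2)) + (-4 - 3))² = ((⅖)*(-2)*(-9 - 10) - 7)² = ((⅖)*(-2)*(-19) - 7)² = (76/5 - 7)² = (41/5)² = 1681/25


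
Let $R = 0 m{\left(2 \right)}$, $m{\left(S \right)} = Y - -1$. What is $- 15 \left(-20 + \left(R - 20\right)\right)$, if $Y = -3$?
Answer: $600$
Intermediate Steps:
$m{\left(S \right)} = -2$ ($m{\left(S \right)} = -3 - -1 = -3 + 1 = -2$)
$R = 0$ ($R = 0 \left(-2\right) = 0$)
$- 15 \left(-20 + \left(R - 20\right)\right) = - 15 \left(-20 + \left(0 - 20\right)\right) = - 15 \left(-20 - 20\right) = \left(-15\right) \left(-40\right) = 600$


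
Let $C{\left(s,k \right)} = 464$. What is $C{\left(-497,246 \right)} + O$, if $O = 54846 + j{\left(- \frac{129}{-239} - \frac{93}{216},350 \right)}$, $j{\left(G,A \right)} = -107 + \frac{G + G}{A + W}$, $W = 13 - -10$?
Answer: $\frac{177162548155}{3209292} \approx 55203.0$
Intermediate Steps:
$W = 23$ ($W = 13 + 10 = 23$)
$j{\left(G,A \right)} = -107 + \frac{2 G}{23 + A}$ ($j{\left(G,A \right)} = -107 + \frac{G + G}{A + 23} = -107 + \frac{2 G}{23 + A}$)
$O = \frac{175673436667}{3209292}$ ($O = 54846 + \frac{-2461 - 37450 + 2 \left(- \frac{129}{-239} - \frac{93}{216}\right)}{23 + 350} = 54846 + \frac{-2461 - 37450 + 2 \left(\left(-129\right) \left(- \frac{1}{239}\right) - \frac{31}{72}\right)}{373} = 54846 + \frac{-2461 - 37450 + 2 \left(\frac{129}{239} - \frac{31}{72}\right)}{373} = 54846 + \frac{-2461 - 37450 + 2 \cdot \frac{1879}{17208}}{373} = 54846 + \frac{-2461 - 37450 + \frac{1879}{8604}}{373} = 54846 + \frac{1}{373} \left(- \frac{343392365}{8604}\right) = 54846 - \frac{343392365}{3209292} = \frac{175673436667}{3209292} \approx 54739.0$)
$C{\left(-497,246 \right)} + O = 464 + \frac{175673436667}{3209292} = \frac{177162548155}{3209292}$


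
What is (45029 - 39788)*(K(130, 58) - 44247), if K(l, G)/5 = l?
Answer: -228491877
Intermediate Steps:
K(l, G) = 5*l
(45029 - 39788)*(K(130, 58) - 44247) = (45029 - 39788)*(5*130 - 44247) = 5241*(650 - 44247) = 5241*(-43597) = -228491877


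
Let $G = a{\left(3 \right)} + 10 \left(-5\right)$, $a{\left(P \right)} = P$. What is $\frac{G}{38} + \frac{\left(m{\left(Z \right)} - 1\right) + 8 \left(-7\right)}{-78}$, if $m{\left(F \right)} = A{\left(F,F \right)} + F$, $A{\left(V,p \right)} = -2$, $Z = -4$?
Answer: $- \frac{106}{247} \approx -0.42915$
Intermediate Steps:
$m{\left(F \right)} = -2 + F$
$G = -47$ ($G = 3 + 10 \left(-5\right) = 3 - 50 = -47$)
$\frac{G}{38} + \frac{\left(m{\left(Z \right)} - 1\right) + 8 \left(-7\right)}{-78} = - \frac{47}{38} + \frac{\left(\left(-2 - 4\right) - 1\right) + 8 \left(-7\right)}{-78} = \left(-47\right) \frac{1}{38} + \left(\left(-6 - 1\right) - 56\right) \left(- \frac{1}{78}\right) = - \frac{47}{38} + \left(-7 - 56\right) \left(- \frac{1}{78}\right) = - \frac{47}{38} - - \frac{21}{26} = - \frac{47}{38} + \frac{21}{26} = - \frac{106}{247}$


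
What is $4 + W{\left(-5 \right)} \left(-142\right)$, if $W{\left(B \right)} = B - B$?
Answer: $4$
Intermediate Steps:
$W{\left(B \right)} = 0$
$4 + W{\left(-5 \right)} \left(-142\right) = 4 + 0 \left(-142\right) = 4 + 0 = 4$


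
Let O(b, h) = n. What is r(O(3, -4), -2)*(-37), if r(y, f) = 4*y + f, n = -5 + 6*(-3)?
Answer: 3478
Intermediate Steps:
n = -23 (n = -5 - 18 = -23)
O(b, h) = -23
r(y, f) = f + 4*y
r(O(3, -4), -2)*(-37) = (-2 + 4*(-23))*(-37) = (-2 - 92)*(-37) = -94*(-37) = 3478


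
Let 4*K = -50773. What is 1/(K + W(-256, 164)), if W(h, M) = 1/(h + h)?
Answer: -512/6498945 ≈ -7.8782e-5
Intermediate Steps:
K = -50773/4 (K = (¼)*(-50773) = -50773/4 ≈ -12693.)
W(h, M) = 1/(2*h)
1/(K + W(-256, 164)) = 1/(-50773/4 + (½)/(-256)) = 1/(-50773/4 + (½)*(-1/256)) = 1/(-50773/4 - 1/512) = 1/(-6498945/512) = -512/6498945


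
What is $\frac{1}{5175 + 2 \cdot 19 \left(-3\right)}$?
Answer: $\frac{1}{5061} \approx 0.00019759$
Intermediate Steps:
$\frac{1}{5175 + 2 \cdot 19 \left(-3\right)} = \frac{1}{5175 + 38 \left(-3\right)} = \frac{1}{5175 - 114} = \frac{1}{5061}$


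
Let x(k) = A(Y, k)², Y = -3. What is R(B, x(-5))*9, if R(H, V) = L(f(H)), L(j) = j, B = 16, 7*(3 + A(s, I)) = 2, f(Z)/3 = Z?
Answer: 432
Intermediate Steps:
f(Z) = 3*Z
A(s, I) = -19/7 (A(s, I) = -3 + (⅐)*2 = -3 + 2/7 = -19/7)
x(k) = 361/49 (x(k) = (-19/7)² = 361/49)
R(H, V) = 3*H
R(B, x(-5))*9 = (3*16)*9 = 48*9 = 432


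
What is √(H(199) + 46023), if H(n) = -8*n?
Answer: √44431 ≈ 210.79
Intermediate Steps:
√(H(199) + 46023) = √(-8*199 + 46023) = √(-1592 + 46023) = √44431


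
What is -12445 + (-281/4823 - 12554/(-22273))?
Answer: -1336820950926/107422679 ≈ -12445.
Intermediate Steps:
-12445 + (-281/4823 - 12554/(-22273)) = -12445 + (-281*1/4823 - 12554*(-1/22273)) = -12445 + (-281/4823 + 12554/22273) = -12445 + 54289229/107422679 = -1336820950926/107422679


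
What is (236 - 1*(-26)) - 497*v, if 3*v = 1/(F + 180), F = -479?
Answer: 235511/897 ≈ 262.55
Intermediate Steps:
v = -1/897 (v = 1/(3*(-479 + 180)) = (1/3)/(-299) = (1/3)*(-1/299) = -1/897 ≈ -0.0011148)
(236 - 1*(-26)) - 497*v = (236 - 1*(-26)) - 497*(-1/897) = (236 + 26) + 497/897 = 262 + 497/897 = 235511/897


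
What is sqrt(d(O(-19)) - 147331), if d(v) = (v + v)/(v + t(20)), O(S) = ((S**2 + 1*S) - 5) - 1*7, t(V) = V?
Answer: I*sqrt(180478165)/35 ≈ 383.83*I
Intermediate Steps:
O(S) = -12 + S + S**2 (O(S) = ((S**2 + S) - 5) - 7 = ((S + S**2) - 5) - 7 = (-5 + S + S**2) - 7 = -12 + S + S**2)
d(v) = 2*v/(20 + v) (d(v) = (v + v)/(v + 20) = (2*v)/(20 + v) = 2*v/(20 + v))
sqrt(d(O(-19)) - 147331) = sqrt(2*(-12 - 19 + (-19)**2)/(20 + (-12 - 19 + (-19)**2)) - 147331) = sqrt(2*(-12 - 19 + 361)/(20 + (-12 - 19 + 361)) - 147331) = sqrt(2*330/(20 + 330) - 147331) = sqrt(2*330/350 - 147331) = sqrt(2*330*(1/350) - 147331) = sqrt(66/35 - 147331) = sqrt(-5156519/35) = I*sqrt(180478165)/35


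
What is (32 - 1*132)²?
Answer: 10000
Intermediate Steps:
(32 - 1*132)² = (32 - 132)² = (-100)² = 10000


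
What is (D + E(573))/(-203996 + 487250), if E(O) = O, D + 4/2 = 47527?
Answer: 24049/141627 ≈ 0.16981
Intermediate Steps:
D = 47525 (D = -2 + 47527 = 47525)
(D + E(573))/(-203996 + 487250) = (47525 + 573)/(-203996 + 487250) = 48098/283254 = 48098*(1/283254) = 24049/141627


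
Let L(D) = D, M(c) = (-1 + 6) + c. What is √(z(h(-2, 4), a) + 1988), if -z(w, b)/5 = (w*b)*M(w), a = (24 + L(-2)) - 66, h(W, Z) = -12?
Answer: 2*√5117 ≈ 143.07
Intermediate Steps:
M(c) = 5 + c
a = -44 (a = (24 - 2) - 66 = 22 - 66 = -44)
z(w, b) = -5*b*w*(5 + w) (z(w, b) = -5*w*b*(5 + w) = -5*b*w*(5 + w))
√(z(h(-2, 4), a) + 1988) = √(-5*(-44)*(-12)*(5 - 12) + 1988) = √(-5*(-44)*(-12)*(-7) + 1988) = √(18480 + 1988) = √20468 = 2*√5117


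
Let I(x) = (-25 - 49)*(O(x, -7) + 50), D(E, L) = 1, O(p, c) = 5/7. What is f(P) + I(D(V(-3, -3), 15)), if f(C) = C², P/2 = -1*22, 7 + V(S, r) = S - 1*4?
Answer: -12718/7 ≈ -1816.9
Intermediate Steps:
V(S, r) = -11 + S (V(S, r) = -7 + (S - 1*4) = -7 + (S - 4) = -7 + (-4 + S) = -11 + S)
P = -44 (P = 2*(-1*22) = 2*(-22) = -44)
O(p, c) = 5/7 (O(p, c) = 5*(⅐) = 5/7)
I(x) = -26270/7 (I(x) = (-25 - 49)*(5/7 + 50) = -74*355/7 = -26270/7)
f(P) + I(D(V(-3, -3), 15)) = (-44)² - 26270/7 = 1936 - 26270/7 = -12718/7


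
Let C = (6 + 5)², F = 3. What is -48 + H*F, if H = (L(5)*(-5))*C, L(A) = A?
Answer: -9123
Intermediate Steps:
C = 121 (C = 11² = 121)
H = -3025 (H = (5*(-5))*121 = -25*121 = -3025)
-48 + H*F = -48 - 3025*3 = -48 - 9075 = -9123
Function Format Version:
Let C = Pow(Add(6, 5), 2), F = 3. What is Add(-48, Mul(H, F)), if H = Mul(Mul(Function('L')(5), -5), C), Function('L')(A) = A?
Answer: -9123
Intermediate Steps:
C = 121 (C = Pow(11, 2) = 121)
H = -3025 (H = Mul(Mul(5, -5), 121) = Mul(-25, 121) = -3025)
Add(-48, Mul(H, F)) = Add(-48, Mul(-3025, 3)) = Add(-48, -9075) = -9123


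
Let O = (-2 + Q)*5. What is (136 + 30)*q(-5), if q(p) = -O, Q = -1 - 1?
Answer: 3320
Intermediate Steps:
Q = -2
O = -20 (O = (-2 - 2)*5 = -4*5 = -20)
q(p) = 20 (q(p) = -1*(-20) = 20)
(136 + 30)*q(-5) = (136 + 30)*20 = 166*20 = 3320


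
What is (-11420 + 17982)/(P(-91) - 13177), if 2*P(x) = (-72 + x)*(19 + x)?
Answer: -6562/7309 ≈ -0.89780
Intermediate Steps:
P(x) = (-72 + x)*(19 + x)/2 (P(x) = ((-72 + x)*(19 + x))/2 = (-72 + x)*(19 + x)/2)
(-11420 + 17982)/(P(-91) - 13177) = (-11420 + 17982)/((-684 + (½)*(-91)² - 53/2*(-91)) - 13177) = 6562/((-684 + (½)*8281 + 4823/2) - 13177) = 6562/((-684 + 8281/2 + 4823/2) - 13177) = 6562/(5868 - 13177) = 6562/(-7309) = 6562*(-1/7309) = -6562/7309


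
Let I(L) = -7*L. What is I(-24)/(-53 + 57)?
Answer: 42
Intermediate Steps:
I(-24)/(-53 + 57) = (-7*(-24))/(-53 + 57) = 168/4 = (¼)*168 = 42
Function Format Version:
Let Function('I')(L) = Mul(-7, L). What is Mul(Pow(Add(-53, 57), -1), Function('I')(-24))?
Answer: 42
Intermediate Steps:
Mul(Pow(Add(-53, 57), -1), Function('I')(-24)) = Mul(Pow(Add(-53, 57), -1), Mul(-7, -24)) = Mul(Pow(4, -1), 168) = Mul(Rational(1, 4), 168) = 42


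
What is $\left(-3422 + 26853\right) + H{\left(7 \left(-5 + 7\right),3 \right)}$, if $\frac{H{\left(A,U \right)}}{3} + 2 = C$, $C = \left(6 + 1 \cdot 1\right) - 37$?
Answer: $23335$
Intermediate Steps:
$C = -30$ ($C = \left(6 + 1\right) - 37 = 7 - 37 = -30$)
$H{\left(A,U \right)} = -96$ ($H{\left(A,U \right)} = -6 + 3 \left(-30\right) = -6 - 90 = -96$)
$\left(-3422 + 26853\right) + H{\left(7 \left(-5 + 7\right),3 \right)} = \left(-3422 + 26853\right) - 96 = 23431 - 96 = 23335$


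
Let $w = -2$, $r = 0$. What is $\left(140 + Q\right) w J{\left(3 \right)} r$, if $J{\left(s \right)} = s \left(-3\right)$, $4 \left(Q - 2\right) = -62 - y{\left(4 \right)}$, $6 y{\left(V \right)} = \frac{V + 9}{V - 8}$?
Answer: $0$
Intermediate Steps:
$y{\left(V \right)} = \frac{9 + V}{6 \left(-8 + V\right)}$ ($y{\left(V \right)} = \frac{\left(V + 9\right) \frac{1}{V - 8}}{6} = \frac{\left(9 + V\right) \frac{1}{-8 + V}}{6} = \frac{\frac{1}{-8 + V} \left(9 + V\right)}{6} = \frac{9 + V}{6 \left(-8 + V\right)}$)
$Q = - \frac{1283}{96}$ ($Q = 2 + \frac{-62 - \frac{9 + 4}{6 \left(-8 + 4\right)}}{4} = 2 + \frac{-62 - \frac{1}{6} \frac{1}{-4} \cdot 13}{4} = 2 + \frac{-62 - \frac{1}{6} \left(- \frac{1}{4}\right) 13}{4} = 2 + \frac{-62 - - \frac{13}{24}}{4} = 2 + \frac{-62 + \frac{13}{24}}{4} = 2 + \frac{1}{4} \left(- \frac{1475}{24}\right) = 2 - \frac{1475}{96} = - \frac{1283}{96} \approx -13.365$)
$J{\left(s \right)} = - 3 s$
$\left(140 + Q\right) w J{\left(3 \right)} r = \left(140 - \frac{1283}{96}\right) - 2 \left(\left(-3\right) 3\right) 0 = \frac{12157 \left(-2\right) \left(-9\right) 0}{96} = \frac{12157 \cdot 18 \cdot 0}{96} = \frac{12157}{96} \cdot 0 = 0$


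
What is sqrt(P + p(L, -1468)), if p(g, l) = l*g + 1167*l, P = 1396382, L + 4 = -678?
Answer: sqrt(684402) ≈ 827.29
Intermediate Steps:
L = -682 (L = -4 - 678 = -682)
p(g, l) = 1167*l + g*l (p(g, l) = g*l + 1167*l = 1167*l + g*l)
sqrt(P + p(L, -1468)) = sqrt(1396382 - 1468*(1167 - 682)) = sqrt(1396382 - 1468*485) = sqrt(1396382 - 711980) = sqrt(684402)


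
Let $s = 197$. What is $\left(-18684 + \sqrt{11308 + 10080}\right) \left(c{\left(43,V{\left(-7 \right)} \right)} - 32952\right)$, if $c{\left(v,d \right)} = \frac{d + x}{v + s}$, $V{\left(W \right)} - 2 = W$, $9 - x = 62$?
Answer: $\frac{6156796833}{10} - \frac{3954269 \sqrt{5347}}{60} \approx 6.1086 \cdot 10^{8}$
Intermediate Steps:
$x = -53$ ($x = 9 - 62 = -53$)
$V{\left(W \right)} = 2 + W$
$c{\left(v,d \right)} = \frac{-53 + d}{197 + v}$ ($c{\left(v,d \right)} = \frac{d - 53}{v + 197} = \frac{-53 + d}{197 + v}$)
$\left(-18684 + \sqrt{11308 + 10080}\right) \left(c{\left(43,V{\left(-7 \right)} \right)} - 32952\right) = \left(-18684 + \sqrt{11308 + 10080}\right) \left(\frac{-53 + \left(2 - 7\right)}{197 + 43} - 32952\right) = \left(-18684 + \sqrt{21388}\right) \left(\frac{-53 - 5}{240} - 32952\right) = \left(-18684 + 2 \sqrt{5347}\right) \left(\frac{1}{240} \left(-58\right) - 32952\right) = \left(-18684 + 2 \sqrt{5347}\right) \left(- \frac{29}{120} - 32952\right) = \left(-18684 + 2 \sqrt{5347}\right) \left(- \frac{3954269}{120}\right) = \frac{6156796833}{10} - \frac{3954269 \sqrt{5347}}{60}$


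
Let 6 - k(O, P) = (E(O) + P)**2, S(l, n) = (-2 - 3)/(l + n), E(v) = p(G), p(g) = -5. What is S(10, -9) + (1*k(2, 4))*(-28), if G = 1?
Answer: -145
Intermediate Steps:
E(v) = -5
S(l, n) = -5/(l + n)
k(O, P) = 6 - (-5 + P)**2
S(10, -9) + (1*k(2, 4))*(-28) = -5/(10 - 9) + (1*(6 - (-5 + 4)**2))*(-28) = -5/1 + (1*(6 - 1*(-1)**2))*(-28) = -5*1 + (1*(6 - 1*1))*(-28) = -5 + (1*(6 - 1))*(-28) = -5 + (1*5)*(-28) = -5 + 5*(-28) = -5 - 140 = -145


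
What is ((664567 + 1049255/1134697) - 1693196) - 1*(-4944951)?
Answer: 4443839873689/1134697 ≈ 3.9163e+6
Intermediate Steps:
((664567 + 1049255/1134697) - 1693196) - 1*(-4944951) = ((664567 + 1049255*(1/1134697)) - 1693196) + 4944951 = ((664567 + 1049255/1134697) - 1693196) + 4944951 = (754083230454/1134697 - 1693196) + 4944951 = -1167181191158/1134697 + 4944951 = 4443839873689/1134697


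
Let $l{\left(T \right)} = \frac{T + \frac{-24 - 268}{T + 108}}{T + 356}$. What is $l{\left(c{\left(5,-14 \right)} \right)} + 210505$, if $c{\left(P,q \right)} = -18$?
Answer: $\frac{1600890047}{7605} \approx 2.1051 \cdot 10^{5}$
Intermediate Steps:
$l{\left(T \right)} = \frac{T - \frac{292}{108 + T}}{356 + T}$
$l{\left(c{\left(5,-14 \right)} \right)} + 210505 = \frac{-292 + \left(-18\right)^{2} + 108 \left(-18\right)}{38448 + \left(-18\right)^{2} + 464 \left(-18\right)} + 210505 = \frac{-292 + 324 - 1944}{38448 + 324 - 8352} + 210505 = \frac{1}{30420} \left(-1912\right) + 210505 = - \frac{478}{7605} + 210505 = \frac{1600890047}{7605}$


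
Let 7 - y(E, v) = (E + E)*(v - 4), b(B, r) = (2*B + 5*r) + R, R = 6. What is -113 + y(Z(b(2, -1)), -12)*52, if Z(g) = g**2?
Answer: 41851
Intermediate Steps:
b(B, r) = 6 + 2*B + 5*r (b(B, r) = (2*B + 5*r) + 6 = 6 + 2*B + 5*r)
y(E, v) = 7 - 2*E*(-4 + v) (y(E, v) = 7 - (E + E)*(v - 4) = 7 - 2*E*(-4 + v))
-113 + y(Z(b(2, -1)), -12)*52 = -113 + (7 + 8*(6 + 2*2 + 5*(-1))**2 - 2*(6 + 2*2 + 5*(-1))**2*(-12))*52 = -113 + (7 + 8*(6 + 4 - 5)**2 - 2*(6 + 4 - 5)**2*(-12))*52 = -113 + (7 + 8*5**2 - 2*5**2*(-12))*52 = -113 + (7 + 8*25 - 2*25*(-12))*52 = -113 + (7 + 200 + 600)*52 = -113 + 807*52 = -113 + 41964 = 41851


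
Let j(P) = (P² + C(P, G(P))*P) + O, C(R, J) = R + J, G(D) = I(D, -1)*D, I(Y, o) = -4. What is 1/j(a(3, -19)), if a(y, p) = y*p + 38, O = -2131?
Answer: -1/2853 ≈ -0.00035051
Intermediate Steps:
G(D) = -4*D
a(y, p) = 38 + p*y (a(y, p) = p*y + 38 = 38 + p*y)
C(R, J) = J + R
j(P) = -2131 - 2*P² (j(P) = (P² + (-4*P + P)*P) - 2131 = (P² + (-3*P)*P) - 2131 = (P² - 3*P²) - 2131 = -2*P² - 2131 = -2131 - 2*P²)
1/j(a(3, -19)) = 1/(-2131 - 2*(38 - 19*3)²) = 1/(-2131 - 2*(38 - 57)²) = 1/(-2131 - 2*(-19)²) = 1/(-2131 - 2*361) = 1/(-2131 - 722) = 1/(-2853) = -1/2853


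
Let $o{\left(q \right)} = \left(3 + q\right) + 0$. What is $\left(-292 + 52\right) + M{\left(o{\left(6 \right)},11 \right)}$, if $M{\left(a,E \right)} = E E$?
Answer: $-119$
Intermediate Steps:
$o{\left(q \right)} = 3 + q$
$M{\left(a,E \right)} = E^{2}$
$\left(-292 + 52\right) + M{\left(o{\left(6 \right)},11 \right)} = \left(-292 + 52\right) + 11^{2} = -240 + 121 = -119$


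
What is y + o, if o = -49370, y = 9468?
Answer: -39902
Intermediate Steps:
y + o = 9468 - 49370 = -39902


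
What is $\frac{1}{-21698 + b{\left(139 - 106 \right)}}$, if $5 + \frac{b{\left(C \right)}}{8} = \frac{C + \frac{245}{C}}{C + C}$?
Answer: $- \frac{1089}{23667346} \approx -4.6013 \cdot 10^{-5}$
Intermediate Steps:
$b{\left(C \right)} = -40 + \frac{4 \left(C + \frac{245}{C}\right)}{C}$ ($b{\left(C \right)} = -40 + 8 \frac{C + \frac{245}{C}}{C + C} = -40 + 8 \frac{C + \frac{245}{C}}{2 C} = -40 + \frac{4 \left(C + \frac{245}{C}\right)}{C}$)
$\frac{1}{-21698 + b{\left(139 - 106 \right)}} = \frac{1}{-21698 - \left(36 - \frac{980}{\left(139 - 106\right)^{2}}\right)} = \frac{1}{-21698 - \left(36 - \frac{980}{1089}\right)} = \frac{1}{-21698 + \left(-36 + 980 \cdot \frac{1}{1089}\right)} = \frac{1}{-21698 + \left(-36 + \frac{980}{1089}\right)} = \frac{1}{-21698 - \frac{38224}{1089}} = \frac{1}{- \frac{23667346}{1089}} = - \frac{1089}{23667346}$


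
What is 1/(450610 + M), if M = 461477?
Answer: 1/912087 ≈ 1.0964e-6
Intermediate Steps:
1/(450610 + M) = 1/(450610 + 461477) = 1/912087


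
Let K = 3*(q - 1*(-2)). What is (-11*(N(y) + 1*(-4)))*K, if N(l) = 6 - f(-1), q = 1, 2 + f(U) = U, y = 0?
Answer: -495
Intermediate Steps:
f(U) = -2 + U
N(l) = 9 (N(l) = 6 - (-2 - 1) = 6 - 1*(-3) = 6 + 3 = 9)
K = 9 (K = 3*(1 - 1*(-2)) = 3*(1 + 2) = 3*3 = 9)
(-11*(N(y) + 1*(-4)))*K = -11*(9 + 1*(-4))*9 = -11*(9 - 4)*9 = -11*5*9 = -55*9 = -495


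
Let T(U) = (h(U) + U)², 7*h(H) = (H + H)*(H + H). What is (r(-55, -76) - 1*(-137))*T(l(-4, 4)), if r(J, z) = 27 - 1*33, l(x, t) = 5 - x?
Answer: 19619739/49 ≈ 4.0040e+5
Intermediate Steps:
h(H) = 4*H²/7 (h(H) = ((H + H)*(H + H))/7 = ((2*H)*(2*H))/7 = (4*H²)/7 = 4*H²/7)
r(J, z) = -6 (r(J, z) = 27 - 33 = -6)
T(U) = (U + 4*U²/7)² (T(U) = (4*U²/7 + U)² = (U + 4*U²/7)²)
(r(-55, -76) - 1*(-137))*T(l(-4, 4)) = (-6 - 1*(-137))*((5 - 1*(-4))²*(7 + 4*(5 - 1*(-4)))²/49) = (-6 + 137)*((5 + 4)²*(7 + 4*(5 + 4))²/49) = 131*((1/49)*9²*(7 + 4*9)²) = 131*((1/49)*81*(7 + 36)²) = 131*((1/49)*81*43²) = 131*((1/49)*81*1849) = 131*(149769/49) = 19619739/49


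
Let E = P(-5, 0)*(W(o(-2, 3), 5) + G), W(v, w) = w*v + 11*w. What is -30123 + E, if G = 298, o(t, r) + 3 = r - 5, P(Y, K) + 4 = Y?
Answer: -33075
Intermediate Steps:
P(Y, K) = -4 + Y
o(t, r) = -8 + r (o(t, r) = -3 + (r - 5) = -3 + (-5 + r) = -8 + r)
W(v, w) = 11*w + v*w (W(v, w) = v*w + 11*w = 11*w + v*w)
E = -2952 (E = (-4 - 5)*(5*(11 + (-8 + 3)) + 298) = -9*(5*(11 - 5) + 298) = -9*(5*6 + 298) = -9*(30 + 298) = -9*328 = -2952)
-30123 + E = -30123 - 2952 = -33075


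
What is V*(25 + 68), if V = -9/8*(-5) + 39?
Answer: 33201/8 ≈ 4150.1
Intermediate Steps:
V = 357/8 (V = -9*⅛*(-5) + 39 = -9/8*(-5) + 39 = 45/8 + 39 = 357/8 ≈ 44.625)
V*(25 + 68) = 357*(25 + 68)/8 = (357/8)*93 = 33201/8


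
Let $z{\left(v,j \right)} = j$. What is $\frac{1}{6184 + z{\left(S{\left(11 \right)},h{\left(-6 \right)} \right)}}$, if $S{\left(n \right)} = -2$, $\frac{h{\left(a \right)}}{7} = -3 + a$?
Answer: $\frac{1}{6121} \approx 0.00016337$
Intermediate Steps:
$h{\left(a \right)} = -21 + 7 a$ ($h{\left(a \right)} = 7 \left(-3 + a\right) = -21 + 7 a$)
$\frac{1}{6184 + z{\left(S{\left(11 \right)},h{\left(-6 \right)} \right)}} = \frac{1}{6184 + \left(-21 + 7 \left(-6\right)\right)} = \frac{1}{6184 - 63} = \frac{1}{6121}$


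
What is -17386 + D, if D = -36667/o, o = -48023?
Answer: -834891211/48023 ≈ -17385.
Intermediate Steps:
D = 36667/48023 (D = -36667/(-48023) = -36667*(-1/48023) = 36667/48023 ≈ 0.76353)
-17386 + D = -17386 + 36667/48023 = -834891211/48023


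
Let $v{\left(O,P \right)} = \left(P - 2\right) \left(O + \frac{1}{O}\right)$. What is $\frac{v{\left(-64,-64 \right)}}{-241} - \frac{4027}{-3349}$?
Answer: $- \frac{1749925}{107168} \approx -16.329$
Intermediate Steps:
$v{\left(O,P \right)} = \left(-2 + P\right) \left(O + \frac{1}{O}\right)$
$\frac{v{\left(-64,-64 \right)}}{-241} - \frac{4027}{-3349} = \frac{\frac{1}{-64} \left(-2 - 64 + \left(-64\right)^{2} \left(-2 - 64\right)\right)}{-241} - \frac{4027}{-3349} = - \frac{-2 - 64 + 4096 \left(-66\right)}{64} \left(- \frac{1}{241}\right) - - \frac{4027}{3349} = - \frac{-2 - 64 - 270336}{64} \left(- \frac{1}{241}\right) + \frac{4027}{3349} = \left(- \frac{1}{64}\right) \left(-270402\right) \left(- \frac{1}{241}\right) + \frac{4027}{3349} = \frac{135201}{32} \left(- \frac{1}{241}\right) + \frac{4027}{3349} = - \frac{561}{32} + \frac{4027}{3349} = - \frac{1749925}{107168}$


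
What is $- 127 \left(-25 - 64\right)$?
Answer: $11303$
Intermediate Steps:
$- 127 \left(-25 - 64\right) = \left(-127\right) \left(-89\right) = 11303$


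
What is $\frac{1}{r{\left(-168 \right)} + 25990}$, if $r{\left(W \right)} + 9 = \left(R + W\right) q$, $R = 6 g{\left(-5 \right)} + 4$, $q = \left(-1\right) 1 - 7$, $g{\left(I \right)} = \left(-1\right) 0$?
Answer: $\frac{1}{27293} \approx 3.6639 \cdot 10^{-5}$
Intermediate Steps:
$g{\left(I \right)} = 0$
$q = -8$ ($q = -1 - 7 = -8$)
$R = 4$ ($R = 6 \cdot 0 + 4 = 0 + 4 = 4$)
$r{\left(W \right)} = -41 - 8 W$ ($r{\left(W \right)} = -9 + \left(4 + W\right) \left(-8\right) = -9 - \left(32 + 8 W\right) = -41 - 8 W$)
$\frac{1}{r{\left(-168 \right)} + 25990} = \frac{1}{\left(-41 - -1344\right) + 25990} = \frac{1}{\left(-41 + 1344\right) + 25990} = \frac{1}{1303 + 25990} = \frac{1}{27293}$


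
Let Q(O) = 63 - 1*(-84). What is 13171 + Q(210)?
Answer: 13318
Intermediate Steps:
Q(O) = 147 (Q(O) = 63 + 84 = 147)
13171 + Q(210) = 13171 + 147 = 13318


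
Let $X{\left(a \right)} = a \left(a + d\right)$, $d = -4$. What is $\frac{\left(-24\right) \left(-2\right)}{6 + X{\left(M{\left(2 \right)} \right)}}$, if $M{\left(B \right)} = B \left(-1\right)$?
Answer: $\frac{8}{3} \approx 2.6667$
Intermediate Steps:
$M{\left(B \right)} = - B$
$X{\left(a \right)} = a \left(-4 + a\right)$ ($X{\left(a \right)} = a \left(a - 4\right) = a \left(-4 + a\right)$)
$\frac{\left(-24\right) \left(-2\right)}{6 + X{\left(M{\left(2 \right)} \right)}} = \frac{\left(-24\right) \left(-2\right)}{6 + \left(-1\right) 2 \left(-4 - 2\right)} = \frac{48}{6 - 2 \left(-4 - 2\right)} = \frac{48}{6 - -12} = \frac{48}{6 + 12} = \frac{48}{18} = 48 \cdot \frac{1}{18} = \frac{8}{3}$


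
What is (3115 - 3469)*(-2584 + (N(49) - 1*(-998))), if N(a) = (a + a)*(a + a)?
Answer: -2838372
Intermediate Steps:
N(a) = 4*a**2 (N(a) = (2*a)*(2*a) = 4*a**2)
(3115 - 3469)*(-2584 + (N(49) - 1*(-998))) = (3115 - 3469)*(-2584 + (4*49**2 - 1*(-998))) = -354*(-2584 + (4*2401 + 998)) = -354*(-2584 + (9604 + 998)) = -354*(-2584 + 10602) = -354*8018 = -2838372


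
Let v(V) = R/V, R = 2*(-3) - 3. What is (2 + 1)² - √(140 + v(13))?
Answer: 9 - √23543/13 ≈ -2.8029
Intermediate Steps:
R = -9 (R = -6 - 3 = -9)
v(V) = -9/V
(2 + 1)² - √(140 + v(13)) = (2 + 1)² - √(140 - 9/13) = 3² - √(140 - 9*1/13) = 9 - √(140 - 9/13) = 9 - √(1811/13) = 9 - √23543/13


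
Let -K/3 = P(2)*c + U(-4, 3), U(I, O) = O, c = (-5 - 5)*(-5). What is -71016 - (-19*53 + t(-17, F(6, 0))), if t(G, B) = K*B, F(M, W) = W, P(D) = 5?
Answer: -70009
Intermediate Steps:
c = 50 (c = -10*(-5) = 50)
K = -759 (K = -3*(5*50 + 3) = -3*(250 + 3) = -3*253 = -759)
t(G, B) = -759*B
-71016 - (-19*53 + t(-17, F(6, 0))) = -71016 - (-19*53 - 759*0) = -71016 - (-1007 + 0) = -71016 - 1*(-1007) = -71016 + 1007 = -70009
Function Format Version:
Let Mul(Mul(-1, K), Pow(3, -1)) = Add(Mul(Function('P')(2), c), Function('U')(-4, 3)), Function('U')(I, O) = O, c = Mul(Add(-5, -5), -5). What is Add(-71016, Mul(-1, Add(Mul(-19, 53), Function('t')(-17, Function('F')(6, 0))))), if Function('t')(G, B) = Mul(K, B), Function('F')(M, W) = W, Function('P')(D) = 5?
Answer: -70009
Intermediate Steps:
c = 50 (c = Mul(-10, -5) = 50)
K = -759 (K = Mul(-3, Add(Mul(5, 50), 3)) = Mul(-3, Add(250, 3)) = Mul(-3, 253) = -759)
Function('t')(G, B) = Mul(-759, B)
Add(-71016, Mul(-1, Add(Mul(-19, 53), Function('t')(-17, Function('F')(6, 0))))) = Add(-71016, Mul(-1, Add(Mul(-19, 53), Mul(-759, 0)))) = Add(-71016, Mul(-1, Add(-1007, 0))) = Add(-71016, Mul(-1, -1007)) = Add(-71016, 1007) = -70009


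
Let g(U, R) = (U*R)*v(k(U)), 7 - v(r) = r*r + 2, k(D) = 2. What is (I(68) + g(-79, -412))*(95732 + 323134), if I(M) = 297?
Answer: 13757653770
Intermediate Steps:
v(r) = 5 - r**2 (v(r) = 7 - (r*r + 2) = 7 - (r**2 + 2) = 7 - (2 + r**2) = 7 + (-2 - r**2) = 5 - r**2)
g(U, R) = R*U (g(U, R) = (U*R)*(5 - 1*2**2) = (R*U)*(5 - 1*4) = (R*U)*(5 - 4) = (R*U)*1 = R*U)
(I(68) + g(-79, -412))*(95732 + 323134) = (297 - 412*(-79))*(95732 + 323134) = (297 + 32548)*418866 = 32845*418866 = 13757653770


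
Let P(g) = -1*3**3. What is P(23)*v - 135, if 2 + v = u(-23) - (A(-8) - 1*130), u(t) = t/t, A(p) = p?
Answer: -3834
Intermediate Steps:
P(g) = -27 (P(g) = -1*27 = -27)
u(t) = 1
v = 137 (v = -2 + (1 - (-8 - 1*130)) = -2 + (1 - (-8 - 130)) = -2 + (1 - 1*(-138)) = -2 + (1 + 138) = -2 + 139 = 137)
P(23)*v - 135 = -27*137 - 135 = -3699 - 135 = -3834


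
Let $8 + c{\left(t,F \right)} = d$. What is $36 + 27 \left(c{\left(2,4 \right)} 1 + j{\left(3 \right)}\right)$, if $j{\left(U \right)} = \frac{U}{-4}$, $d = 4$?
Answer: $- \frac{369}{4} \approx -92.25$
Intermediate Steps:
$c{\left(t,F \right)} = -4$ ($c{\left(t,F \right)} = -8 + 4 = -4$)
$j{\left(U \right)} = - \frac{U}{4}$ ($j{\left(U \right)} = U \left(- \frac{1}{4}\right) = - \frac{U}{4}$)
$36 + 27 \left(c{\left(2,4 \right)} 1 + j{\left(3 \right)}\right) = 36 + 27 \left(\left(-4\right) 1 - \frac{3}{4}\right) = 36 + 27 \left(-4 - \frac{3}{4}\right) = 36 + 27 \left(- \frac{19}{4}\right) = 36 - \frac{513}{4} = - \frac{369}{4}$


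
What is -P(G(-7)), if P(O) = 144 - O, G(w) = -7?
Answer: -151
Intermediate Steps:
-P(G(-7)) = -(144 - 1*(-7)) = -(144 + 7) = -1*151 = -151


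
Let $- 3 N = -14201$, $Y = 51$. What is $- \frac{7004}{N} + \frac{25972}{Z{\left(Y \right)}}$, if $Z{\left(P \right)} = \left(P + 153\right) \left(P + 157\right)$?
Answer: $- \frac{130688203}{150644208} \approx -0.86753$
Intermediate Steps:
$N = \frac{14201}{3}$ ($N = \left(- \frac{1}{3}\right) \left(-14201\right) = \frac{14201}{3} \approx 4733.7$)
$Z{\left(P \right)} = \left(153 + P\right) \left(157 + P\right)$
$- \frac{7004}{N} + \frac{25972}{Z{\left(Y \right)}} = - \frac{7004}{\frac{14201}{3}} + \frac{25972}{24021 + 51^{2} + 310 \cdot 51} = \left(-7004\right) \frac{3}{14201} + \frac{25972}{24021 + 2601 + 15810} = - \frac{21012}{14201} + \frac{25972}{42432} = - \frac{21012}{14201} + 25972 \cdot \frac{1}{42432} = - \frac{21012}{14201} + \frac{6493}{10608} = - \frac{130688203}{150644208}$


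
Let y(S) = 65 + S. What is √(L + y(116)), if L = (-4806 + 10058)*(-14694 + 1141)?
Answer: 95*I*√7887 ≈ 8436.8*I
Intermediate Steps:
L = -71180356 (L = 5252*(-13553) = -71180356)
√(L + y(116)) = √(-71180356 + (65 + 116)) = √(-71180356 + 181) = √(-71180175) = 95*I*√7887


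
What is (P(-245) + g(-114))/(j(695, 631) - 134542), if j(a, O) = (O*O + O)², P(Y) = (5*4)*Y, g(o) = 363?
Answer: -4537/159034924722 ≈ -2.8528e-8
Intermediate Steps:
P(Y) = 20*Y
j(a, O) = (O + O²)² (j(a, O) = (O² + O)² = (O + O²)²)
(P(-245) + g(-114))/(j(695, 631) - 134542) = (20*(-245) + 363)/(631²*(1 + 631)² - 134542) = (-4900 + 363)/(398161*632² - 134542) = -4537/(398161*399424 - 134542) = -4537/(159035059264 - 134542) = -4537/159034924722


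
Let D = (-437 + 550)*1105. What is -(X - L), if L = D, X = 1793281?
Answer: -1668416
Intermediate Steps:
D = 124865 (D = 113*1105 = 124865)
L = 124865
-(X - L) = -(1793281 - 1*124865) = -(1793281 - 124865) = -1*1668416 = -1668416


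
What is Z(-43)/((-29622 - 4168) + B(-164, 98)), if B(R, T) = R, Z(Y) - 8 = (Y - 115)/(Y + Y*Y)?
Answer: -7145/30660462 ≈ -0.00023304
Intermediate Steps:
Z(Y) = 8 + (-115 + Y)/(Y + Y²) (Z(Y) = 8 + (Y - 115)/(Y + Y*Y) = 8 + (-115 + Y)/(Y + Y²))
Z(-43)/((-29622 - 4168) + B(-164, 98)) = ((-115 + 8*(-43)² + 9*(-43))/((-43)*(1 - 43)))/((-29622 - 4168) - 164) = (-1/43*(-115 + 8*1849 - 387)/(-42))/(-33790 - 164) = -1/43*(-1/42)*(-115 + 14792 - 387)/(-33954) = -1/43*(-1/42)*14290*(-1/33954) = (7145/903)*(-1/33954) = -7145/30660462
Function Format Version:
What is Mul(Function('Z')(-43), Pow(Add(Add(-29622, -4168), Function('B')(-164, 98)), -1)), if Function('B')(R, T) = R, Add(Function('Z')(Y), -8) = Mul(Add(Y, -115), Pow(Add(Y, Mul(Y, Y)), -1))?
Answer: Rational(-7145, 30660462) ≈ -0.00023304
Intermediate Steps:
Function('Z')(Y) = Add(8, Mul(Pow(Add(Y, Pow(Y, 2)), -1), Add(-115, Y))) (Function('Z')(Y) = Add(8, Mul(Add(Y, -115), Pow(Add(Y, Mul(Y, Y)), -1))) = Add(8, Mul(Add(-115, Y), Pow(Add(Y, Pow(Y, 2)), -1))) = Add(8, Mul(Pow(Add(Y, Pow(Y, 2)), -1), Add(-115, Y))))
Mul(Function('Z')(-43), Pow(Add(Add(-29622, -4168), Function('B')(-164, 98)), -1)) = Mul(Mul(Pow(-43, -1), Pow(Add(1, -43), -1), Add(-115, Mul(8, Pow(-43, 2)), Mul(9, -43))), Pow(Add(Add(-29622, -4168), -164), -1)) = Mul(Mul(Rational(-1, 43), Pow(-42, -1), Add(-115, Mul(8, 1849), -387)), Pow(Add(-33790, -164), -1)) = Mul(Mul(Rational(-1, 43), Rational(-1, 42), Add(-115, 14792, -387)), Pow(-33954, -1)) = Mul(Mul(Rational(-1, 43), Rational(-1, 42), 14290), Rational(-1, 33954)) = Mul(Rational(7145, 903), Rational(-1, 33954)) = Rational(-7145, 30660462)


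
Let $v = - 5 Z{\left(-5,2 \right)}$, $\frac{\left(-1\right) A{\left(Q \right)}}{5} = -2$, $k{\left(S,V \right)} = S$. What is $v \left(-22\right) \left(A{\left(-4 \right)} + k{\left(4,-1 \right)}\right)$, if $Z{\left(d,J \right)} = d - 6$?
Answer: $-16940$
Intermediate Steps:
$Z{\left(d,J \right)} = -6 + d$ ($Z{\left(d,J \right)} = d - 6 = -6 + d$)
$A{\left(Q \right)} = 10$ ($A{\left(Q \right)} = \left(-5\right) \left(-2\right) = 10$)
$v = 55$ ($v = - 5 \left(-6 - 5\right) = \left(-5\right) \left(-11\right) = 55$)
$v \left(-22\right) \left(A{\left(-4 \right)} + k{\left(4,-1 \right)}\right) = 55 \left(-22\right) \left(10 + 4\right) = \left(-1210\right) 14 = -16940$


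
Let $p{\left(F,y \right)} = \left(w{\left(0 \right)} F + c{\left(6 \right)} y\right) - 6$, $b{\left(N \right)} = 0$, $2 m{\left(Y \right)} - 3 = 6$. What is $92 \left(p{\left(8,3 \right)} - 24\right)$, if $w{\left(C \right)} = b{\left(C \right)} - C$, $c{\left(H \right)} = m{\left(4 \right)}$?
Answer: $-1518$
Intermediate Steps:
$m{\left(Y \right)} = \frac{9}{2}$ ($m{\left(Y \right)} = \frac{3}{2} + \frac{1}{2} \cdot 6 = \frac{3}{2} + 3 = \frac{9}{2}$)
$c{\left(H \right)} = \frac{9}{2}$
$w{\left(C \right)} = - C$ ($w{\left(C \right)} = 0 - C = - C$)
$p{\left(F,y \right)} = -6 + \frac{9 y}{2}$ ($p{\left(F,y \right)} = \left(\left(-1\right) 0 F + \frac{9 y}{2}\right) - 6 = \left(0 F + \frac{9 y}{2}\right) - 6 = \left(0 + \frac{9 y}{2}\right) - 6 = \frac{9 y}{2} - 6 = -6 + \frac{9 y}{2}$)
$92 \left(p{\left(8,3 \right)} - 24\right) = 92 \left(\left(-6 + \frac{9}{2} \cdot 3\right) - 24\right) = 92 \left(\left(-6 + \frac{27}{2}\right) - 24\right) = 92 \left(\frac{15}{2} - 24\right) = 92 \left(- \frac{33}{2}\right) = -1518$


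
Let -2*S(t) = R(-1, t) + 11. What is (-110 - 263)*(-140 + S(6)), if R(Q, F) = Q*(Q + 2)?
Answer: 54085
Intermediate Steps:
R(Q, F) = Q*(2 + Q)
S(t) = -5 (S(t) = -(-(2 - 1) + 11)/2 = -(-1*1 + 11)/2 = -(-1 + 11)/2 = -½*10 = -5)
(-110 - 263)*(-140 + S(6)) = (-110 - 263)*(-140 - 5) = -373*(-145) = 54085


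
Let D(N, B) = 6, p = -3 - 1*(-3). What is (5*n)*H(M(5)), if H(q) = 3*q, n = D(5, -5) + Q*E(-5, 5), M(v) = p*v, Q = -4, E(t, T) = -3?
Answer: 0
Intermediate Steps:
p = 0 (p = -3 + 3 = 0)
M(v) = 0 (M(v) = 0*v = 0)
n = 18 (n = 6 - 4*(-3) = 6 + 12 = 18)
(5*n)*H(M(5)) = (5*18)*(3*0) = 90*0 = 0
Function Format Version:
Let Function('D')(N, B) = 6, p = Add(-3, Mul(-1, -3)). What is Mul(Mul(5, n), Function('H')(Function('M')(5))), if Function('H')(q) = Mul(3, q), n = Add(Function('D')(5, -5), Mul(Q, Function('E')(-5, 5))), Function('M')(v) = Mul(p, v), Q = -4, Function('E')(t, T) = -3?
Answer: 0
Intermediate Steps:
p = 0 (p = Add(-3, 3) = 0)
Function('M')(v) = 0 (Function('M')(v) = Mul(0, v) = 0)
n = 18 (n = Add(6, Mul(-4, -3)) = Add(6, 12) = 18)
Mul(Mul(5, n), Function('H')(Function('M')(5))) = Mul(Mul(5, 18), Mul(3, 0)) = Mul(90, 0) = 0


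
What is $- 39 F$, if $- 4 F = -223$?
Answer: $- \frac{8697}{4} \approx -2174.3$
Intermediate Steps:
$F = \frac{223}{4}$ ($F = \left(- \frac{1}{4}\right) \left(-223\right) = \frac{223}{4} \approx 55.75$)
$- 39 F = \left(-39\right) \frac{223}{4} = - \frac{8697}{4}$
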